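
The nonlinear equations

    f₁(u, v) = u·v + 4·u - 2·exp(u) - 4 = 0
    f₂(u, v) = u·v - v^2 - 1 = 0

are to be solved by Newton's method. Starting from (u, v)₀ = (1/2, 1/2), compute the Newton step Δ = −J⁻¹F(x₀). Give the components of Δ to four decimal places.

At (1/2, 1/2): F = (-5.047443, -1.0000).
Jacobian J = [[v - 2·exp(u) + 4, u], [v, u - 2·v]].
At the point, J = [[1.202557, 0.5000], [0.5000, -0.5000]] (det J = -0.851279).
Solving J·Δ = −F gives Δ = (3.5520, 1.5520).

(3.5520, 1.5520)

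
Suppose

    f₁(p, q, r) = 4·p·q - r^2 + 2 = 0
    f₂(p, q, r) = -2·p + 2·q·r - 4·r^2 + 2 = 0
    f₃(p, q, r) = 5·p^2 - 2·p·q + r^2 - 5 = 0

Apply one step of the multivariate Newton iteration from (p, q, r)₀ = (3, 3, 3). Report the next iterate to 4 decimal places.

(1.6549, 1.0704, 1.2840)

At (3, 3, 3): F = (29.0000, -22.0000, 31.0000).
Jacobian J = [[4·q, 4·p, -2·r], [-2, 2·r, 2·q - 8·r], [10·p - 2·q, -2·p, 2·r]].
At the point, J = [[12.0000, 12.0000, -6.0000], [-2.0000, 6.0000, -18.0000], [24.0000, -6.0000, 6.0000]] (det J = -5112.0000).
Solving J·Δ = −F gives Δ = (-1.3451, -1.9296, -1.7160).
Then the next iterate is (p, q, r)₁ = (1.6549, 1.0704, 1.2840).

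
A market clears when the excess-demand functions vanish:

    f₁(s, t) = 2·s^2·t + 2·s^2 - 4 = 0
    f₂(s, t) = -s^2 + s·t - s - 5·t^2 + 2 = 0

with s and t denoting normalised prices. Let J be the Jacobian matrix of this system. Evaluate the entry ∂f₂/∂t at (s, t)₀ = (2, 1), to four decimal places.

-8.0000

∂f₂/∂t = s - 10·t.
At (2, 1) this is -8.0000.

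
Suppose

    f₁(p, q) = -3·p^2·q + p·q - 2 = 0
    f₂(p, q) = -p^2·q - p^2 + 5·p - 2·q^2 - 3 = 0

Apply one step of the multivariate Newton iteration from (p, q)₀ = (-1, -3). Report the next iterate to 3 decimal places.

(-0.938, -0.824)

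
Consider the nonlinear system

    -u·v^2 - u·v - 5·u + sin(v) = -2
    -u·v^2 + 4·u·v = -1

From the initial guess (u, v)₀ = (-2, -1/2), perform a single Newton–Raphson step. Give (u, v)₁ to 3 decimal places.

(0.325, -0.473)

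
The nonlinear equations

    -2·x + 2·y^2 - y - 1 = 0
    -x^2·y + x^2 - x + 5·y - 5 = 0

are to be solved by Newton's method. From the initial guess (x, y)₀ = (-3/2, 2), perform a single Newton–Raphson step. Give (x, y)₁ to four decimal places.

At (-3/2, 2): F = (8.0000, 4.2500).
Jacobian J = [[-2, 4·y - 1], [-2·x·y + 2·x - 1, -x^2 + 5]].
At the point, J = [[-2.0000, 7.0000], [2.0000, 2.7500]] (det J = -19.5000).
Solving J·Δ = −F gives Δ = (-0.3974, -1.2564).
Then the next iterate is (x, y)₁ = (-1.8974, 0.7436).

(-1.8974, 0.7436)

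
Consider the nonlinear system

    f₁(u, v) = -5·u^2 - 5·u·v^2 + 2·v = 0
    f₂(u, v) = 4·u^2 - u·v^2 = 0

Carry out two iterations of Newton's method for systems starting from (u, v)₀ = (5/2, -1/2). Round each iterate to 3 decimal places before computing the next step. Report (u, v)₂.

At (5/2, -1/2): F = (-35.375, 24.375).
Jacobian J = [[-10·u - 5·v^2, -10·u·v + 2], [8·u - v^2, -2·u·v]].
At the point, J = [[-26.250, 14.500], [19.750, 2.500]] (det J = -352.000).
Solving J·Δ = −F gives Δ = (-1.255, 0.167).
Then the next iterate is (u, v)₁ = (1.245, -0.333).
Round to (1.245, -0.333) and repeat: F = (-9.10641, 6.06204), J = [[-13.00445, 6.14585], [9.84911, 0.82917]].
Δ = (-0.628, 0.152), so (u, v)₂ = (0.617, -0.181).

(0.617, -0.181)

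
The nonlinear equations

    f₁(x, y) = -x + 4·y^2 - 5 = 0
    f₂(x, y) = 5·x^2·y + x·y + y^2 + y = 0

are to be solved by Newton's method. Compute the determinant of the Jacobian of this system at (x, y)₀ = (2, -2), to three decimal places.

J = [[-1, 8·y], [10·x·y + y, 5·x^2 + x + 2·y + 1]].
At the point, J = [[-1.000, -16.000], [-42.000, 19.000]].
det J = -691.000.

-691.000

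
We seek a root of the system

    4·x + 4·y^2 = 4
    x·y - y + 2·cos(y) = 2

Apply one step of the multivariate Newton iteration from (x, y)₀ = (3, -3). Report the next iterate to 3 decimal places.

(0.788, -1.535)

At (3, -3): F = (44.000, -9.97998).
Jacobian J = [[4, 8·y], [y, x - 2·sin(y) - 1]].
At the point, J = [[4.000, -24.000], [-3.000, 2.28224]] (det J = -62.87104).
Solving J·Δ = −F gives Δ = (-2.212, 1.465).
Then the next iterate is (x, y)₁ = (0.788, -1.535).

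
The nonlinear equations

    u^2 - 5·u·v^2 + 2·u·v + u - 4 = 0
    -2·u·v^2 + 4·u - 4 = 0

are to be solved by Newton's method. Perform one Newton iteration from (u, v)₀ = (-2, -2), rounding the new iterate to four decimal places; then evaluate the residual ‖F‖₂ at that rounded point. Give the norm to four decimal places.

At (-2, -2): F = (46.0000, 4.0000).
Jacobian J = [[2·u - 5·v^2 + 2·v + 1, -10·u·v + 2·u], [-2·v^2 + 4, -4·u·v]].
At the point, J = [[-27.0000, -44.0000], [-4.0000, -16.0000]] (det J = 256.0000).
Solving J·Δ = −F gives Δ = (2.1875, -0.2969).
Then the next iterate is (u, v)₁ = (0.1875, -2.2969).
Re-evaluating at (0.1875, -2.2969): F = (-9.584697, -5.228406), so ‖F‖₂ = 10.9180.

10.9180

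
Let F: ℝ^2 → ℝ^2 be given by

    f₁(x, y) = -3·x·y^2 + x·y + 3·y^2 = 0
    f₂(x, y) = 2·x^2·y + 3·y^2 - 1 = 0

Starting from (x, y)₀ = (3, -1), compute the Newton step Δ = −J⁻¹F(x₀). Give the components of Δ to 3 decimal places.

(-1.000, 0.333)

At (3, -1): F = (-9.000, -16.000).
Jacobian J = [[-3·y^2 + y, -6·x·y + x + 6·y], [4·x·y, 2·x^2 + 6·y]].
At the point, J = [[-4.000, 15.000], [-12.000, 12.000]] (det J = 132.000).
Solving J·Δ = −F gives Δ = (-1.000, 0.333).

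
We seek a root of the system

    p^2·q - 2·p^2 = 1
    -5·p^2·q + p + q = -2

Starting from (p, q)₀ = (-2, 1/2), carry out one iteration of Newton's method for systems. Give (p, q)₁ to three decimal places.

At (-2, 1/2): F = (-7.000, -9.500).
Jacobian J = [[2·p·q - 4·p, p^2], [-10·p·q + 1, -5·p^2 + 1]].
At the point, J = [[6.000, 4.000], [11.000, -19.000]] (det J = -158.000).
Solving J·Δ = −F gives Δ = (1.082, 0.127).
Then the next iterate is (p, q)₁ = (-0.918, 0.627).

(-0.918, 0.627)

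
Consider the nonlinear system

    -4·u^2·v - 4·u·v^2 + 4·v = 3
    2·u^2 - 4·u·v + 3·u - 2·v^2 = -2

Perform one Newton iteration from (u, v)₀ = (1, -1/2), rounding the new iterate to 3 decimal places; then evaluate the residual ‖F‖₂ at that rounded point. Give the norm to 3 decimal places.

1.125

At (1, -1/2): F = (-4.000, 8.500).
Jacobian J = [[-8·u·v - 4·v^2, -4·u^2 - 8·u·v + 4], [4·u - 4·v + 3, -4·u - 4·v]].
At the point, J = [[3.000, 4.000], [9.000, -2.000]] (det J = -42.000).
Solving J·Δ = −F gives Δ = (-0.619, 1.464).
Then the next iterate is (u, v)₁ = (0.381, 0.964).
Re-evaluating at (0.381, 0.964): F = (-1.11999, 0.10559), so ‖F‖₂ = 1.125.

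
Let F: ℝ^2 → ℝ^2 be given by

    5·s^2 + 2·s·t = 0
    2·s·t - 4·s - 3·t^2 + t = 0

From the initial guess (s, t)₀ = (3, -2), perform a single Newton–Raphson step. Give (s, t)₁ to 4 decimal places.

(1.4225, -0.6642)

At (3, -2): F = (33.0000, -38.0000).
Jacobian J = [[10·s + 2·t, 2·s], [2·t - 4, 2·s - 6·t + 1]].
At the point, J = [[26.0000, 6.0000], [-8.0000, 19.0000]] (det J = 542.0000).
Solving J·Δ = −F gives Δ = (-1.5775, 1.3358).
Then the next iterate is (s, t)₁ = (1.4225, -0.6642).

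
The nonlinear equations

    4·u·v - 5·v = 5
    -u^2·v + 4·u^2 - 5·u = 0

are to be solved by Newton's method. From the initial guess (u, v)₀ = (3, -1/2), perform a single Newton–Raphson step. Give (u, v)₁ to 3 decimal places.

(2.250, 0.500)

At (3, -1/2): F = (-8.500, 25.500).
Jacobian J = [[4·v, 4·u - 5], [-2·u·v + 8·u - 5, -u^2]].
At the point, J = [[-2.000, 7.000], [22.000, -9.000]] (det J = -136.000).
Solving J·Δ = −F gives Δ = (-0.750, 1.000).
Then the next iterate is (u, v)₁ = (2.250, 0.500).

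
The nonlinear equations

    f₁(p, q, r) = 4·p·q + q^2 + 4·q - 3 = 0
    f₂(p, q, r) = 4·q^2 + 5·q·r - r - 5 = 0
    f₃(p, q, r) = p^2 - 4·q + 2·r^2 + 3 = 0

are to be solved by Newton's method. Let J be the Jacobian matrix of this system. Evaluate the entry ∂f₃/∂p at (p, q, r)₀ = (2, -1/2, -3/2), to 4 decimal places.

4.0000

∂f₃/∂p = 2·p.
At (2, -1/2, -3/2) this is 4.0000.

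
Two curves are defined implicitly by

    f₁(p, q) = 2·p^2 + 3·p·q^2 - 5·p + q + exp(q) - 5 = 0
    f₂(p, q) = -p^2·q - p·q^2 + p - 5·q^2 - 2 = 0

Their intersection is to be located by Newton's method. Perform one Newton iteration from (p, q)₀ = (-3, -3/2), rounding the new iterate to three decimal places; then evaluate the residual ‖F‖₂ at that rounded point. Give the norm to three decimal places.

At (-3, -3/2): F = (6.47313, 4.000).
Jacobian J = [[4·p + 3·q^2 - 5, 6·p·q + exp(q) + 1], [-2·p·q - q^2 + 1, -p^2 - 2·p·q - 10·q]].
At the point, J = [[-10.250, 28.22313], [-10.250, -3.000]] (det J = 320.03708).
Solving J·Δ = −F gives Δ = (0.413, -0.079).
Then the next iterate is (p, q)₁ = (-2.587, -1.579).
Re-evaluating at (-2.587, -1.579): F = (0.59728, -0.03562), so ‖F‖₂ = 0.598.

0.598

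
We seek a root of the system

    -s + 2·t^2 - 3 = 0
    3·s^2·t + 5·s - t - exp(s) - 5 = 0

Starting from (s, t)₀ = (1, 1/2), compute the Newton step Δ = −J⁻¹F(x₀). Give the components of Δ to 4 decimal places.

(-0.2836, 1.6082)

At (1, 1/2): F = (-3.5000, -1.718282).
Jacobian J = [[-1, 4·t], [6·s·t - exp(s) + 5, 3·s^2 - 1]].
At the point, J = [[-1.0000, 2.0000], [5.281718, 2.0000]] (det J = -12.563436).
Solving J·Δ = −F gives Δ = (-0.2836, 1.6082).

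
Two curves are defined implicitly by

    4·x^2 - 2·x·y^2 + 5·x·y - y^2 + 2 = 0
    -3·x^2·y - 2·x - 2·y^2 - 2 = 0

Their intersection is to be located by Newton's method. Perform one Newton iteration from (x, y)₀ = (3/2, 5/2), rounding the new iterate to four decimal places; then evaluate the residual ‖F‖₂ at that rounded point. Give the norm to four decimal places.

At (3/2, 5/2): F = (4.7500, -34.3750).
Jacobian J = [[8·x - 2·y^2 + 5·y, -4·x·y + 5·x - 2·y], [-6·x·y - 2, -3·x^2 - 4·y]].
At the point, J = [[12.0000, -12.5000], [-24.5000, -16.7500]] (det J = -507.2500).
Solving J·Δ = −F gives Δ = (-1.0039, -0.5838).
Then the next iterate is (x, y)₁ = (0.4961, 1.9162).
Re-evaluating at (0.4961, 1.9162): F = (0.422590, -11.750663), so ‖F‖₂ = 11.7583.

11.7583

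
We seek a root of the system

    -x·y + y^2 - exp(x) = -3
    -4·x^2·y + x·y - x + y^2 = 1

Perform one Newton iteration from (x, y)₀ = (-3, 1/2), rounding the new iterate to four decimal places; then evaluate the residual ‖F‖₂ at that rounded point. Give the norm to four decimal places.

At (-3, 1/2): F = (4.700213, -17.2500).
Jacobian J = [[-y - exp(x), -x + 2·y], [-8·x·y + y - 1, -4·x^2 + x + 2·y]].
At the point, J = [[-0.549787, 4.0000], [11.5000, -38.0000]] (det J = -25.108091).
Solving J·Δ = −F gives Δ = (-4.3654, -1.7751).
Then the next iterate is (x, y)₁ = (-7.3654, -1.2751).
Re-evaluating at (-7.3654, -1.2751): F = (-4.766374, 294.075099), so ‖F‖₂ = 294.1137.

294.1137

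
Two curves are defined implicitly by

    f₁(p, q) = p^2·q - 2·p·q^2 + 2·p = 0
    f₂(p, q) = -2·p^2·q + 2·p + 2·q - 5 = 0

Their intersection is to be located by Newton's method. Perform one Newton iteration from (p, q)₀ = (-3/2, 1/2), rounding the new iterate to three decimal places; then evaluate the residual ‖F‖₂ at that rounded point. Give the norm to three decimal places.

At (-3/2, 1/2): F = (-1.125, -9.250).
Jacobian J = [[2·p·q - 2·q^2 + 2, p^2 - 4·p·q], [-4·p·q + 2, -2·p^2 + 2]].
At the point, J = [[0.000, 5.250], [5.000, -2.500]] (det J = -26.250).
Solving J·Δ = −F gives Δ = (1.957, 0.214).
Then the next iterate is (p, q)₁ = (0.457, 0.714).
Re-evaluating at (0.457, 0.714): F = (0.59716, -2.95624), so ‖F‖₂ = 3.016.

3.016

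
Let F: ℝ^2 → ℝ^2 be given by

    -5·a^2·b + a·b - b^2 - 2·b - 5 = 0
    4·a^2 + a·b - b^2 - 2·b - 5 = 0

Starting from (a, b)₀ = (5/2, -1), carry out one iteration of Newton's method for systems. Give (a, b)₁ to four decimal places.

(1.5206, -0.9567)

At (5/2, -1): F = (24.7500, 18.5000).
Jacobian J = [[-10·a·b + b, -5·a^2 + a - 2·b - 2], [8·a + b, a - 2·b - 2]].
At the point, J = [[24.0000, -28.7500], [19.0000, 2.5000]] (det J = 606.2500).
Solving J·Δ = −F gives Δ = (-0.9794, 0.0433).
Then the next iterate is (a, b)₁ = (1.5206, -0.9567).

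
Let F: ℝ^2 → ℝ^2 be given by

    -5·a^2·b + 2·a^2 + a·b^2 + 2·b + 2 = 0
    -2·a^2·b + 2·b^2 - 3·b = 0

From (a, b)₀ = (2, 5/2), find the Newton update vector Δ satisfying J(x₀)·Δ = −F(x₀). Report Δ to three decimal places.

At (2, 5/2): F = (-22.500, -15.000).
Jacobian J = [[-10·a·b + 4·a + b^2, -5·a^2 + 2·a·b + 2], [-4·a·b, -2·a^2 + 4·b - 3]].
At the point, J = [[-35.750, -8.000], [-20.000, -1.000]] (det J = -124.250).
Solving J·Δ = −F gives Δ = (-0.785, 0.694).

(-0.785, 0.694)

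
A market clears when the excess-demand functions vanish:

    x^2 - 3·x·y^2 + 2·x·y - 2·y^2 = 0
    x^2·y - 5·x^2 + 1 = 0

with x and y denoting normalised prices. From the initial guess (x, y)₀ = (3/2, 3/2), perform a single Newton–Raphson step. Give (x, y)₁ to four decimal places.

(0.7503, 1.0568)

At (3/2, 3/2): F = (-7.8750, -6.8750).
Jacobian J = [[2·x - 3·y^2 + 2·y, -6·x·y + 2·x - 4·y], [2·x·y - 10·x, x^2]].
At the point, J = [[-0.7500, -16.5000], [-10.5000, 2.2500]] (det J = -174.9375).
Solving J·Δ = −F gives Δ = (-0.7497, -0.4432).
Then the next iterate is (x, y)₁ = (0.7503, 1.0568).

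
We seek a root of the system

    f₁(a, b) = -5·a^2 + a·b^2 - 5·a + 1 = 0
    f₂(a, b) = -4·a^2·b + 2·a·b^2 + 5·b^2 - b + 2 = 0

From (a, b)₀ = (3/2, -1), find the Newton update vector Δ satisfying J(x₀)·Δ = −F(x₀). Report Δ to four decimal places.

(-0.9002, 0.2845)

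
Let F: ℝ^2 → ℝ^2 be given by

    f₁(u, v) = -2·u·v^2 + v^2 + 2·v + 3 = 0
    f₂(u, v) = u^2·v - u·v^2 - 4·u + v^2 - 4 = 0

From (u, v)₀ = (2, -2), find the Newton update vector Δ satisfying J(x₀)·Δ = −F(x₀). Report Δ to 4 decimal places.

(-1.4500, 0.1000)

At (2, -2): F = (-13.0000, -24.0000).
Jacobian J = [[-2·v^2, -4·u·v + 2·v + 2], [2·u·v - v^2 - 4, u^2 - 2·u·v + 2·v]].
At the point, J = [[-8.0000, 14.0000], [-16.0000, 8.0000]] (det J = 160.0000).
Solving J·Δ = −F gives Δ = (-1.4500, 0.1000).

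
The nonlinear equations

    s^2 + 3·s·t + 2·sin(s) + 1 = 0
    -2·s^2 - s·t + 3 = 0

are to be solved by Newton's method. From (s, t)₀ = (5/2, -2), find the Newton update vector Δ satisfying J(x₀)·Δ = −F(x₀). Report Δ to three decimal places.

(-0.754, 0.612)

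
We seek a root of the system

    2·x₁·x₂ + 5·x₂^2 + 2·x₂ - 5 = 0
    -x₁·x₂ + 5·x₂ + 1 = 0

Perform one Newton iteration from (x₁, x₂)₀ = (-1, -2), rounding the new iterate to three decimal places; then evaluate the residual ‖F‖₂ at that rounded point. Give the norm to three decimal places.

12.590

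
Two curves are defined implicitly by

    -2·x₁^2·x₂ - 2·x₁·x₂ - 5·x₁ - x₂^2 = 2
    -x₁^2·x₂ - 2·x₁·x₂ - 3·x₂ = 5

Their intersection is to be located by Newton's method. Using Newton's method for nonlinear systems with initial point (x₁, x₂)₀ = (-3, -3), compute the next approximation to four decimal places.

(-1.8261, -3.1812)

At (-3, -3): F = (40.0000, 13.0000).
Jacobian J = [[-4·x₁·x₂ - 2·x₂ - 5, -2·x₁^2 - 2·x₁ - 2·x₂], [-2·x₁·x₂ - 2·x₂, -x₁^2 - 2·x₁ - 3]].
At the point, J = [[-35.0000, -6.0000], [-12.0000, -6.0000]] (det J = 138.0000).
Solving J·Δ = −F gives Δ = (1.1739, -0.1812).
Then the next iterate is (x₁, x₂)₁ = (-1.8261, -3.1812).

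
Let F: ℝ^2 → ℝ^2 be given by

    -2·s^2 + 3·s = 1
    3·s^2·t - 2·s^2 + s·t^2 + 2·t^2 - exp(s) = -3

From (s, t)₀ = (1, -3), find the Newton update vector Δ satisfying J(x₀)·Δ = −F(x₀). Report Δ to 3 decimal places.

(0.000, 1.085)

At (1, -3): F = (0.000, 16.28172).
Jacobian J = [[-4·s + 3, 0], [6·s·t - 4·s + t^2 - exp(s), 3·s^2 + 2·s·t + 4·t]].
At the point, J = [[-1.000, 0.000], [-15.71828, -15.000]] (det J = 15.000).
Solving J·Δ = −F gives Δ = (0.000, 1.085).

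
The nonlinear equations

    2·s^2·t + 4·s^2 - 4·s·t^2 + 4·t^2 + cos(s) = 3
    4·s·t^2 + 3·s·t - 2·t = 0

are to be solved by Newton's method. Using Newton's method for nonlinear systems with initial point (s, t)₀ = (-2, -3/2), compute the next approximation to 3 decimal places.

(2.052, -2.265)

At (-2, -3/2): F = (27.58385, -6.000).
Jacobian J = [[4·s·t + 8·s - 4·t^2 - sin(s), 2·s^2 - 8·s·t + 8·t], [4·t^2 + 3·t, 8·s·t + 3·s - 2]].
At the point, J = [[-12.09070, -28.000], [4.500, 16.000]] (det J = -67.45124).
Solving J·Δ = −F gives Δ = (4.052, -0.765).
Then the next iterate is (s, t)₁ = (2.052, -2.265).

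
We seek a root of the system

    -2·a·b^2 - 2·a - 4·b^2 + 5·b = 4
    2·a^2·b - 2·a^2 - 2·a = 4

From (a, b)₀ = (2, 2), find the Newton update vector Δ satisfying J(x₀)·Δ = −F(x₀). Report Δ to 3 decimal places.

(2.927, -2.195)

At (2, 2): F = (-30.000, 0.000).
Jacobian J = [[-2·b^2 - 2, -4·a·b - 8·b + 5], [4·a·b - 4·a - 2, 2·a^2]].
At the point, J = [[-10.000, -27.000], [6.000, 8.000]] (det J = 82.000).
Solving J·Δ = −F gives Δ = (2.927, -2.195).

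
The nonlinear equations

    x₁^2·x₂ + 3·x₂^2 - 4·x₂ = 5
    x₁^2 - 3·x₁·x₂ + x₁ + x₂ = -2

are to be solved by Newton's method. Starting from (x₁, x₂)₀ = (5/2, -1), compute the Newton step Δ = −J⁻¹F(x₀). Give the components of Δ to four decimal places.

(-1.3934, 0.7245)

At (5/2, -1): F = (-4.2500, 17.2500).
Jacobian J = [[2·x₁·x₂, x₁^2 + 6·x₂ - 4], [2·x₁ - 3·x₂ + 1, -3·x₁ + 1]].
At the point, J = [[-5.0000, -3.7500], [9.0000, -6.5000]] (det J = 66.2500).
Solving J·Δ = −F gives Δ = (-1.3934, 0.7245).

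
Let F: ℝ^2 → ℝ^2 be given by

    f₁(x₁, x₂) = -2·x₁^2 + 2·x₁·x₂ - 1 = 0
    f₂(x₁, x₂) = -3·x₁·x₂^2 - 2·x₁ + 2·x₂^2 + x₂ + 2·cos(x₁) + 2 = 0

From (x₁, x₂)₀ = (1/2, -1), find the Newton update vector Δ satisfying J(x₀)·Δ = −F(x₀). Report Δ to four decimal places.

(0.3785, 4.0138)

At (1/2, -1): F = (-2.5000, 2.255165).
Jacobian J = [[-4·x₁ + 2·x₂, 2·x₁], [-3·x₂^2 - 2·sin(x₁) - 2, -6·x₁·x₂ + 4·x₂ + 1]].
At the point, J = [[-4.0000, 1.0000], [-5.958851, 0.0000]] (det J = 5.958851).
Solving J·Δ = −F gives Δ = (0.3785, 4.0138).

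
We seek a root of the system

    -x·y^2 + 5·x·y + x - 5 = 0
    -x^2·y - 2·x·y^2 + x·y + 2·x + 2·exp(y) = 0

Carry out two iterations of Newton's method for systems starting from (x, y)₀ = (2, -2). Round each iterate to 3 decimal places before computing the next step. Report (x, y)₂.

(-0.924, -2.419)

At (2, -2): F = (-31.000, -7.72933).
Jacobian J = [[-y^2 + 5·y + 1, -2·x·y + 5·x], [-2·x·y - 2·y^2 + y + 2, -x^2 - 4·x·y + x + 2·exp(y)]].
At the point, J = [[-13.000, 18.000], [0.000, 14.27067]] (det J = -185.51872).
Solving J·Δ = −F gives Δ = (-1.635, 0.542).
Then the next iterate is (x, y)₁ = (0.365, -1.458).
Round to (0.365, -1.458) and repeat: F = (-8.07175, -0.69433), J = [[-8.41576, 2.88934], [-2.64519, 2.82586]].
Δ = (-1.289, -0.961), so (x, y)₂ = (-0.924, -2.419).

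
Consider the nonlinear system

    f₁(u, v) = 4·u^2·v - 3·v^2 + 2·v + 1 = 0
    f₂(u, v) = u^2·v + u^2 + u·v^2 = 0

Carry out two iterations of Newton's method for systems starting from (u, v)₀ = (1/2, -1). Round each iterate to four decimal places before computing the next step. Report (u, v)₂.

(0.1603, -0.3725)

At (1/2, -1): F = (-5.0000, 0.5000).
Jacobian J = [[8·u·v, 4·u^2 - 6·v + 2], [2·u·v + 2·u + v^2, u^2 + 2·u·v]].
At the point, J = [[-4.0000, 9.0000], [1.0000, -0.7500]] (det J = -6.0000).
Solving J·Δ = −F gives Δ = (-0.1250, 0.5000).
Then the next iterate is (u, v)₁ = (0.3750, -0.5000).
Round to (0.3750, -0.5000) and repeat: F = (-1.031250, 0.164062), J = [[-1.5000, 5.5625], [0.6250, -0.234375]].
Δ = (-0.2147, 0.1275), so (u, v)₂ = (0.1603, -0.3725).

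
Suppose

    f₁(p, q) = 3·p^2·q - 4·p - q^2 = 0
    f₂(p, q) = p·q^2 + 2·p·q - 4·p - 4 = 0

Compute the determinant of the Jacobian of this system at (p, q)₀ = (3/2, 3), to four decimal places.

J = [[6·p·q - 4, 3·p^2 - 2·q], [q^2 + 2·q - 4, 2·p·q + 2·p]].
At the point, J = [[23.0000, 0.7500], [11.0000, 12.0000]].
det J = 267.7500.

267.7500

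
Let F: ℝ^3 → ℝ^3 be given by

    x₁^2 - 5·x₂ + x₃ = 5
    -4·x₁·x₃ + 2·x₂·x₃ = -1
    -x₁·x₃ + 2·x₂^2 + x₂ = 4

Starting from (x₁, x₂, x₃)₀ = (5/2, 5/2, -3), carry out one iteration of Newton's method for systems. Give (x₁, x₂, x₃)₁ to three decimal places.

(3.554, 1.976, 3.359)

At (5/2, 5/2, -3): F = (-14.250, 16.000, 18.500).
Jacobian J = [[2·x₁, -5, 1], [-4·x₃, 2·x₃, -4·x₁ + 2·x₂], [-x₃, 4·x₂ + 1, -x₁]].
At the point, J = [[5.000, -5.000, 1.000], [12.000, -6.000, -5.000], [3.000, 11.000, -2.500]] (det J = 425.000).
Solving J·Δ = −F gives Δ = (1.054, -0.524, 6.359).
Then the next iterate is (x₁, x₂, x₃)₁ = (3.554, 1.976, 3.359).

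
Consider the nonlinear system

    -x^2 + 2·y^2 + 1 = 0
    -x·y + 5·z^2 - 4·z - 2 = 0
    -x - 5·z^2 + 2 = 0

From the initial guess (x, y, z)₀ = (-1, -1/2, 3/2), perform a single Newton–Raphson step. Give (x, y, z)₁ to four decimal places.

(2.9783, 3.7283, 0.6848)

At (-1, -1/2, 3/2): F = (0.5000, 2.7500, -8.2500).
Jacobian J = [[-2·x, 4·y, 0], [-y, -x, 10·z - 4], [-1, 0, -10·z]].
At the point, J = [[2.0000, -2.0000, 0.0000], [0.5000, 1.0000, 11.0000], [-1.0000, 0.0000, -15.0000]] (det J = -23.0000).
Solving J·Δ = −F gives Δ = (3.9783, 4.2283, -0.8152).
Then the next iterate is (x, y, z)₁ = (2.9783, 3.7283, 0.6848).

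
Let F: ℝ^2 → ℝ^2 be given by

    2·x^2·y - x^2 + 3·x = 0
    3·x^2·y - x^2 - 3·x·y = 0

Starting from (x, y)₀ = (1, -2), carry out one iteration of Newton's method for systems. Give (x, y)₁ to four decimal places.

At (1, -2): F = (-2.0000, -1.0000).
Jacobian J = [[4·x·y - 2·x + 3, 2·x^2], [6·x·y - 2·x - 3·y, 3·x^2 - 3·x]].
At the point, J = [[-7.0000, 2.0000], [-8.0000, 0.0000]] (det J = 16.0000).
Solving J·Δ = −F gives Δ = (-0.1250, 0.5625).
Then the next iterate is (x, y)₁ = (0.8750, -1.4375).

(0.8750, -1.4375)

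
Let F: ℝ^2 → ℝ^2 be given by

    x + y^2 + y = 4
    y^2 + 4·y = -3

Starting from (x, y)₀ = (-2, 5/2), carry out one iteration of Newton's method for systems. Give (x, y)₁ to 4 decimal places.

At (-2, 5/2): F = (2.7500, 19.2500).
Jacobian J = [[1, 2·y + 1], [0, 2·y + 4]].
At the point, J = [[1.0000, 6.0000], [0.0000, 9.0000]] (det J = 9.0000).
Solving J·Δ = −F gives Δ = (10.0833, -2.1389).
Then the next iterate is (x, y)₁ = (8.0833, 0.3611).

(8.0833, 0.3611)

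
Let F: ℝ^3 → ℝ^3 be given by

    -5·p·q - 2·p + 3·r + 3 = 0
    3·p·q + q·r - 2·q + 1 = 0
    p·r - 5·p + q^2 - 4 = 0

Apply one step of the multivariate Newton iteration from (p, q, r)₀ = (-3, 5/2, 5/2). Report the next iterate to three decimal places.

At (-3, 5/2, 5/2): F = (54.000, -20.250, 9.750).
Jacobian J = [[-5·q - 2, -5·p, 3], [3·q, 3·p + r - 2, q], [r - 5, 2·q, p]].
At the point, J = [[-14.500, 15.000, 3.000], [7.500, -8.500, 2.500], [-2.500, 5.000, -3.000]] (det J = 104.000).
Solving J·Δ = −F gives Δ = (-0.974, -4.015, -2.630).
Then the next iterate is (p, q, r)₁ = (-3.974, -1.515, -0.130).

(-3.974, -1.515, -0.130)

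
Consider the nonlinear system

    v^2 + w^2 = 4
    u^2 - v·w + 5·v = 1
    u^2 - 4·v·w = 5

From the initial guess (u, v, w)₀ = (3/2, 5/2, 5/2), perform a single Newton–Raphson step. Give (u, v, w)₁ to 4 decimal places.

(5.0833, -2.0000, 5.3000)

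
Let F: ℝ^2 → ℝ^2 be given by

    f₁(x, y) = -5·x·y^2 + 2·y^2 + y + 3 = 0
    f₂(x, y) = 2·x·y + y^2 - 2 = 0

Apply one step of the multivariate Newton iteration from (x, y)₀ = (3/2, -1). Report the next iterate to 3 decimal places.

(-0.842, -1.684)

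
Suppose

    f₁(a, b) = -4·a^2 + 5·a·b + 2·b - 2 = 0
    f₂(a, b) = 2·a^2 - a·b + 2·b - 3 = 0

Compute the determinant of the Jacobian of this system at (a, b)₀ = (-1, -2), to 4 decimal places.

J = [[-8·a + 5·b, 5·a + 2], [4·a - b, -a + 2]].
At the point, J = [[-2.0000, -3.0000], [-2.0000, 3.0000]].
det J = -12.0000.

-12.0000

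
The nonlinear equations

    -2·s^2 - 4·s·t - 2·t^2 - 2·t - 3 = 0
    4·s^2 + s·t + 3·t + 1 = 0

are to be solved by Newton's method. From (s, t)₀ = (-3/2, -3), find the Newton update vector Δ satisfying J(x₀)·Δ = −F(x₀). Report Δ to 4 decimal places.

At (-3/2, -3): F = (-37.5000, 5.5000).
Jacobian J = [[-4·s - 4·t, -4·s - 4·t - 2], [8·s + t, s + 3]].
At the point, J = [[18.0000, 16.0000], [-15.0000, 1.5000]] (det J = 267.0000).
Solving J·Δ = −F gives Δ = (0.5403, 1.7360).

(0.5403, 1.7360)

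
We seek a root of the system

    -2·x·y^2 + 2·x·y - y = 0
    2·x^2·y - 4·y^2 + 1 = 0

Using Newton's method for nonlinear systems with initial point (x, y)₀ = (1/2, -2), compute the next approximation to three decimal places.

At (1/2, -2): F = (-4.000, -16.000).
Jacobian J = [[-2·y^2 + 2·y, -4·x·y + 2·x - 1], [4·x·y, 2·x^2 - 8·y]].
At the point, J = [[-12.000, 4.000], [-4.000, 16.500]] (det J = -182.000).
Solving J·Δ = −F gives Δ = (-0.011, 0.967).
Then the next iterate is (x, y)₁ = (0.489, -1.033).

(0.489, -1.033)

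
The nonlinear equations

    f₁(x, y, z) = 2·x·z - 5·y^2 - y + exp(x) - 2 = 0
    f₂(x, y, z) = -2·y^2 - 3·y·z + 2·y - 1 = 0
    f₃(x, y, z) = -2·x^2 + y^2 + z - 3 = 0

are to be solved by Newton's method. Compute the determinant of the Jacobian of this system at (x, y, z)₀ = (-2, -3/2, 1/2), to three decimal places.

J = [[2·z + exp(x), -10·y - 1, 2·x], [0, -4·y - 3·z + 2, -3·y], [-4·x, 2·y, 1]].
At the point, J = [[1.13534, 14.000, -4.000], [0.000, 6.500, 4.500], [8.000, -3.000, 1.000]].
det J = 734.707.

734.707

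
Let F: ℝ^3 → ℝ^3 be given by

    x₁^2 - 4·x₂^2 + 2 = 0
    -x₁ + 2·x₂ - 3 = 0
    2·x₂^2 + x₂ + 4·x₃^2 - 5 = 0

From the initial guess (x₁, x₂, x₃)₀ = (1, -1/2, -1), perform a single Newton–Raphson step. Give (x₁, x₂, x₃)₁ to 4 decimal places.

(-2.0000, 0.5000, -1.2500)

At (1, -1/2, -1): F = (2.0000, -5.0000, -1.0000).
Jacobian J = [[2·x₁, -8·x₂, 0], [-1, 2, 0], [0, 4·x₂ + 1, 8·x₃]].
At the point, J = [[2.0000, 4.0000, 0.0000], [-1.0000, 2.0000, 0.0000], [0.0000, -1.0000, -8.0000]] (det J = -64.0000).
Solving J·Δ = −F gives Δ = (-3.0000, 1.0000, -0.2500).
Then the next iterate is (x₁, x₂, x₃)₁ = (-2.0000, 0.5000, -1.2500).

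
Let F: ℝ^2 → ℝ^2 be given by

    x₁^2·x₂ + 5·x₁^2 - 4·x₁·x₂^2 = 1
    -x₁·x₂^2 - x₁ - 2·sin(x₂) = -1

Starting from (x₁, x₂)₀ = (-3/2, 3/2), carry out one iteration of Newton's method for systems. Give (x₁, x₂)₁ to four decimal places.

At (-3/2, 3/2): F = (27.1250, 3.880010).
Jacobian J = [[2·x₁·x₂ + 10·x₁ - 4·x₂^2, x₁^2 - 8·x₁·x₂], [-x₂^2 - 1, -2·x₁·x₂ - 2·cos(x₂)]].
At the point, J = [[-28.5000, 20.2500], [-3.2500, 4.358526]] (det J = -58.405480).
Solving J·Δ = −F gives Δ = (0.6790, -0.3839).
Then the next iterate is (x₁, x₂)₁ = (-0.8210, 1.1161).

(-0.8210, 1.1161)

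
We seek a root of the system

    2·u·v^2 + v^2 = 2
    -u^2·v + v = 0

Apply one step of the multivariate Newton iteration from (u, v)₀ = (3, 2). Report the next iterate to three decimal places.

At (3, 2): F = (26.000, -16.000).
Jacobian J = [[2·v^2, 4·u·v + 2·v], [-2·u·v, -u^2 + 1]].
At the point, J = [[8.000, 28.000], [-12.000, -8.000]] (det J = 272.000).
Solving J·Δ = −F gives Δ = (-0.882, -0.676).
Then the next iterate is (u, v)₁ = (2.118, 1.324).

(2.118, 1.324)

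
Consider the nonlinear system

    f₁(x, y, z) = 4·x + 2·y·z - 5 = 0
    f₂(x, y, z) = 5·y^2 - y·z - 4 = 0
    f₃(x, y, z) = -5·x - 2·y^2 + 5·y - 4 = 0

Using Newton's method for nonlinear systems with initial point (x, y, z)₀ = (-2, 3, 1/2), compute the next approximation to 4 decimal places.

(0.4375, 1.6875, 0.7604)

At (-2, 3, 1/2): F = (-10.0000, 39.5000, 3.0000).
Jacobian J = [[4, 2·z, 2·y], [0, 10·y - z, -y], [-5, -4·y + 5, 0]].
At the point, J = [[4.0000, 1.0000, 6.0000], [0.0000, 29.5000, -3.0000], [-5.0000, -7.0000, 0.0000]] (det J = 816.0000).
Solving J·Δ = −F gives Δ = (2.4375, -1.3125, 0.2604).
Then the next iterate is (x, y, z)₁ = (0.4375, 1.6875, 0.7604).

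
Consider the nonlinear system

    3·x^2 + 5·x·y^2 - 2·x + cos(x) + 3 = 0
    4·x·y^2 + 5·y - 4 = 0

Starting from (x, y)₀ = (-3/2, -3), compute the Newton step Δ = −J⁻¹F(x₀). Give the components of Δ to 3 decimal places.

At (-3/2, -3): F = (-54.67926, -73.000).
Jacobian J = [[6·x + 5·y^2 - sin(x) - 2, 10·x·y], [4·y^2, 8·x·y + 5]].
At the point, J = [[34.99749, 45.000], [36.000, 41.000]] (det J = -185.10271).
Solving J·Δ = −F gives Δ = (5.636, -3.168).

(5.636, -3.168)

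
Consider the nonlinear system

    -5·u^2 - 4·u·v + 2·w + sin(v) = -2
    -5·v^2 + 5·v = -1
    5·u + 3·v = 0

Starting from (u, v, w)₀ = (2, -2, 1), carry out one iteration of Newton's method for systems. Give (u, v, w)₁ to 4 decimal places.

(0.5040, -0.8400, -2.6400)

At (2, -2, 1): F = (-0.909297, -29.0000, 4.0000).
Jacobian J = [[-10·u - 4·v, -4·u + cos(v), 2], [0, -10·v + 5, 0], [5, 3, 0]].
At the point, J = [[-12.0000, -8.416147, 2.0000], [0.0000, 25.0000, 0.0000], [5.0000, 3.0000, 0.0000]] (det J = -250.0000).
Solving J·Δ = −F gives Δ = (-1.4960, 1.1600, -3.6400).
Then the next iterate is (u, v, w)₁ = (0.5040, -0.8400, -2.6400).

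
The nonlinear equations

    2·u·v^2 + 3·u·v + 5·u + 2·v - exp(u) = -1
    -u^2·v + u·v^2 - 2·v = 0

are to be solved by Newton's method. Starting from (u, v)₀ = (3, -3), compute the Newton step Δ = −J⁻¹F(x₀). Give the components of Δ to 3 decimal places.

(-1.186, 0.965)

At (3, -3): F = (16.91446, 60.000).
Jacobian J = [[2·v^2 + 3·v - exp(u) + 5, 4·u·v + 3·u + 2], [-2·u·v + v^2, -u^2 + 2·u·v - 2]].
At the point, J = [[-6.08554, -25.000], [27.000, -29.000]] (det J = 851.48057).
Solving J·Δ = −F gives Δ = (-1.186, 0.965).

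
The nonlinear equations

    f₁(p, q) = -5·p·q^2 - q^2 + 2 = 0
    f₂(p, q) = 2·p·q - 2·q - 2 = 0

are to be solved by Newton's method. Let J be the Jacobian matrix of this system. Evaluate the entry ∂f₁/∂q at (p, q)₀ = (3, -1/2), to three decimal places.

∂f₁/∂q = -10·p·q - 2·q.
At (3, -1/2) this is 16.000.

16.000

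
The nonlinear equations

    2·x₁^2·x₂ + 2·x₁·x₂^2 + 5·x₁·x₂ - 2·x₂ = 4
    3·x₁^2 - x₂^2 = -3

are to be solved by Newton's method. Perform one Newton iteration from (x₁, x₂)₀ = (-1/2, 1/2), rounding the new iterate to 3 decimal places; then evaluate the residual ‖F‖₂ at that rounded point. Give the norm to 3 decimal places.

7.153

At (-1/2, 1/2): F = (-6.250, 3.500).
Jacobian J = [[4·x₁·x₂ + 2·x₂^2 + 5·x₂, 2·x₁^2 + 4·x₁·x₂ + 5·x₁ - 2], [6·x₁, -2·x₂]].
At the point, J = [[2.000, -5.000], [-3.000, -1.000]] (det J = -17.000).
Solving J·Δ = −F gives Δ = (1.397, -0.691).
Then the next iterate is (x₁, x₂)₁ = (0.897, -0.191).
Re-evaluating at (0.897, -0.191): F = (-4.71655, 5.37735), so ‖F‖₂ = 7.153.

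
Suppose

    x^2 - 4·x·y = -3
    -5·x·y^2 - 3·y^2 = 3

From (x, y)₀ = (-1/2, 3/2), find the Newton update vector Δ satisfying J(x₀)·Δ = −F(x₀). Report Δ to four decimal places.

At (-1/2, 3/2): F = (6.2500, -4.1250).
Jacobian J = [[2·x - 4·y, -4·x], [-5·y^2, -10·x·y - 6·y]].
At the point, J = [[-7.0000, 2.0000], [-11.2500, -1.5000]] (det J = 33.0000).
Solving J·Δ = −F gives Δ = (0.0341, -3.0057).

(0.0341, -3.0057)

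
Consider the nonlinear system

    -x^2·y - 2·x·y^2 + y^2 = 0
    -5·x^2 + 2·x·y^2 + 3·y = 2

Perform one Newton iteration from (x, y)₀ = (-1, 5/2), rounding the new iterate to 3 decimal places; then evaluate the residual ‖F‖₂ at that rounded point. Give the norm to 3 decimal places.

6.126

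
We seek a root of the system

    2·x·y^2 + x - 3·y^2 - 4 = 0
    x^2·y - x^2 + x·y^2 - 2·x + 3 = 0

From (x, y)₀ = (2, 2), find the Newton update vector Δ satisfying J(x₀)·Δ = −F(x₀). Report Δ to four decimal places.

At (2, 2): F = (2.0000, 11.0000).
Jacobian J = [[2·y^2 + 1, 4·x·y - 6·y], [2·x·y - 2·x + y^2 - 2, x^2 + 2·x·y]].
At the point, J = [[9.0000, 4.0000], [6.0000, 12.0000]] (det J = 84.0000).
Solving J·Δ = −F gives Δ = (0.2381, -1.0357).

(0.2381, -1.0357)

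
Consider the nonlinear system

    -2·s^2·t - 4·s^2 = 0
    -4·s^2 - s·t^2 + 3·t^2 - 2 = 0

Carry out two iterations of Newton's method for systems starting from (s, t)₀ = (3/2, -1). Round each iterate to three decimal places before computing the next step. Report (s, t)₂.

(0.192, -0.550)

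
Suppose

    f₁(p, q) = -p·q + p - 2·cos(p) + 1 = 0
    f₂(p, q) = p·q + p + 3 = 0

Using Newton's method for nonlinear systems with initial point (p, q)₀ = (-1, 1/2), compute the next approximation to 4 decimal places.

(-3.8998, -2.3497)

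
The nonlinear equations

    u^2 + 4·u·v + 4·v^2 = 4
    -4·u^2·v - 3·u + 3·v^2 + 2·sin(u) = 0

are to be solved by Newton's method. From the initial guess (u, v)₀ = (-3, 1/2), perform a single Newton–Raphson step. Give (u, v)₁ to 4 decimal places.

(-2.6372, 0.3186)

At (-3, 1/2): F = (0.0000, -8.532240).
Jacobian J = [[2·u + 4·v, 4·u + 8·v], [-8·u·v + 2·cos(u) - 3, -4·u^2 + 6·v]].
At the point, J = [[-4.0000, -8.0000], [7.020015, -33.0000]] (det J = 188.160120).
Solving J·Δ = −F gives Δ = (0.3628, -0.1814).
Then the next iterate is (u, v)₁ = (-2.6372, 0.3186).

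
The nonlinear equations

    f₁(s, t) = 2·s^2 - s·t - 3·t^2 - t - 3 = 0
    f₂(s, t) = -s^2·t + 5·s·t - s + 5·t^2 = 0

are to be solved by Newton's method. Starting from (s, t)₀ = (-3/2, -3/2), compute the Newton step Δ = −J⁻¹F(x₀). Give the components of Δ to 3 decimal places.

(0.475, 0.857)

At (-3/2, -3/2): F = (-6.000, 27.375).
Jacobian J = [[4·s - t, -s - 6·t - 1], [-2·s·t + 5·t - 1, -s^2 + 5·s + 10·t]].
At the point, J = [[-4.500, 9.500], [-13.000, -24.750]] (det J = 234.875).
Solving J·Δ = −F gives Δ = (0.475, 0.857).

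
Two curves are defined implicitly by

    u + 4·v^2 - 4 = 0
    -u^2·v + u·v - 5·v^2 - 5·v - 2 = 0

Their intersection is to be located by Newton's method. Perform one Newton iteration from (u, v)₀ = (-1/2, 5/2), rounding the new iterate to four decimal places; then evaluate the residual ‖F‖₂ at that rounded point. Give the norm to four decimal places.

21.1228

At (-1/2, 5/2): F = (20.5000, -47.6250).
Jacobian J = [[1, 8·v], [-2·u·v + v, -u^2 + u - 10·v - 5]].
At the point, J = [[1.0000, 20.0000], [5.0000, -30.7500]] (det J = -130.7500).
Solving J·Δ = −F gives Δ = (2.4637, -1.1482).
Then the next iterate is (u, v)₁ = (1.9637, 1.3518).
Re-evaluating at (1.9637, 1.3518): F = (5.273153, -20.453986), so ‖F‖₂ = 21.1228.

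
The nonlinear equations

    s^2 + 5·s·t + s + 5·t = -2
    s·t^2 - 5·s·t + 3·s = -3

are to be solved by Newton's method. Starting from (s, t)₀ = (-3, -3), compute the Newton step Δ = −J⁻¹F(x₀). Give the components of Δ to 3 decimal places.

(1.215, 1.369)

At (-3, -3): F = (38.000, -78.000).
Jacobian J = [[2·s + 5·t + 1, 5·s + 5], [t^2 - 5·t + 3, 2·s·t - 5·s]].
At the point, J = [[-20.000, -10.000], [27.000, 33.000]] (det J = -390.000).
Solving J·Δ = −F gives Δ = (1.215, 1.369).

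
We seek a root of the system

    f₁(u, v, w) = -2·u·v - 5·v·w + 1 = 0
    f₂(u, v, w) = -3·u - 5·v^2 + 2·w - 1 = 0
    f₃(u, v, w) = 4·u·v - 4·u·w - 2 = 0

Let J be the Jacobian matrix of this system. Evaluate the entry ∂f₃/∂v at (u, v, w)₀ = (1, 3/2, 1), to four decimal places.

∂f₃/∂v = 4·u.
At (1, 3/2, 1) this is 4.0000.

4.0000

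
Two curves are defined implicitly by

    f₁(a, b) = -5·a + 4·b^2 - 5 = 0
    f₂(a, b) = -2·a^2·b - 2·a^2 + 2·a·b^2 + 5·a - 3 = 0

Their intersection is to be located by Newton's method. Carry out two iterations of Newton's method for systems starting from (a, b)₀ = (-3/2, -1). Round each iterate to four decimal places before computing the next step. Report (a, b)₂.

At (-3/2, -1): F = (6.5000, -13.5000).
Jacobian J = [[-5, 8·b], [-4·a·b - 4·a + 2·b^2 + 5, -2·a^2 + 4·a·b]].
At the point, J = [[-5.0000, -8.0000], [7.0000, 1.5000]] (det J = 48.5000).
Solving J·Δ = −F gives Δ = (2.0258, -0.4536).
Then the next iterate is (a, b)₁ = (0.5258, -1.4536).
Round to (0.5258, -1.4536) and repeat: F = (0.822812, 2.101791), J = [[-5.0000, -11.6288], [10.179917, -3.610143]].
Δ = (-0.1574, 0.1384), so (a, b)₂ = (0.3684, -1.3152).

(0.3684, -1.3152)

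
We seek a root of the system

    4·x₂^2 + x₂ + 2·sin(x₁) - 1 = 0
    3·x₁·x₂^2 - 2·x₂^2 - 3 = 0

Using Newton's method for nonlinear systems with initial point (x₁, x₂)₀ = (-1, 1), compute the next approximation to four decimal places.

(0.2916, 0.5875)

At (-1, 1): F = (2.317058, -8.0000).
Jacobian J = [[2·cos(x₁), 8·x₂ + 1], [3·x₂^2, 6·x₁·x₂ - 4·x₂]].
At the point, J = [[1.080605, 9.0000], [3.0000, -10.0000]] (det J = -37.806046).
Solving J·Δ = −F gives Δ = (1.2916, -0.4125).
Then the next iterate is (x₁, x₂)₁ = (0.2916, 0.5875).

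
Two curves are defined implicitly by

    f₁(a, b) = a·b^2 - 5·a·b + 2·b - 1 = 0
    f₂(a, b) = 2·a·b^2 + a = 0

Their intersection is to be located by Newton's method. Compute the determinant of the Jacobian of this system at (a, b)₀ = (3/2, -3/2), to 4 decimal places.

-32.7500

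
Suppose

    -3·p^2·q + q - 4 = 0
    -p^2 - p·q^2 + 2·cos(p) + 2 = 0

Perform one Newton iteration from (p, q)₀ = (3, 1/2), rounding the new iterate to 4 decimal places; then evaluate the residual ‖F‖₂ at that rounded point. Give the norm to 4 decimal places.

6.2391

At (3, 1/2): F = (-17.0000, -9.729985).
Jacobian J = [[-6·p·q, -3·p^2 + 1], [-2·p - q^2 - 2·sin(p), -2·p·q]].
At the point, J = [[-9.0000, -26.0000], [-6.532240, -3.0000]] (det J = -142.838240).
Solving J·Δ = −F gives Δ = (-1.4140, -0.1644).
Then the next iterate is (p, q)₁ = (1.5860, 0.3356).
Re-evaluating at (1.5860, 0.3356): F = (-6.196901, -0.724429), so ‖F‖₂ = 6.2391.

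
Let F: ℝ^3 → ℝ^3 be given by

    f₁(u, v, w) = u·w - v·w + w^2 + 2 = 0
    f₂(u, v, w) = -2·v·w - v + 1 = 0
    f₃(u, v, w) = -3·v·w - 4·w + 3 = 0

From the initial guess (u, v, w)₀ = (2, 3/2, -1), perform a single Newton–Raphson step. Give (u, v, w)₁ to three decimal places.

(-10.000, -25.000, -9.000)

At (2, 3/2, -1): F = (2.500, 2.500, 11.500).
Jacobian J = [[w, -w, u - v + 2·w], [0, -2·w - 1, -2·v], [0, -3·w, -3·v - 4]].
At the point, J = [[-1.000, 1.000, -1.500], [0.000, 1.000, -3.000], [0.000, 3.000, -8.500]] (det J = -0.500).
Solving J·Δ = −F gives Δ = (-12.000, -26.500, -8.000).
Then the next iterate is (u, v, w)₁ = (-10.000, -25.000, -9.000).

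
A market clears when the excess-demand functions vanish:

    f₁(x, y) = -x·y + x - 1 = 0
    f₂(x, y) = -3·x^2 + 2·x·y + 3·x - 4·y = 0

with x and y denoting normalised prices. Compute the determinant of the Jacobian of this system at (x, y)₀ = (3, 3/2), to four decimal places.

-37.0000

J = [[-y + 1, -x], [-6·x + 2·y + 3, 2·x - 4]].
At the point, J = [[-0.5000, -3.0000], [-12.0000, 2.0000]].
det J = -37.0000.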